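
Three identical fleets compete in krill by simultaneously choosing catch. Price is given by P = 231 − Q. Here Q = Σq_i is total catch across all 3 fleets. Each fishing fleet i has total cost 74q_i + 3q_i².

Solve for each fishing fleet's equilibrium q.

15.7

A representative fishing fleet's profit is π_i = q_i(231 − Q) − 74q_i − 3q_i², with Q = q_i + Σ_{j≠i} q_j.
First-order condition: 157 − 8q_i − Σ_{j≠i} q_j = 0.
In a symmetric equilibrium every fishing fleet chooses the same q, so Σ_{j≠i} q_j = 2q. The condition becomes 157 − 10q = 0, giving q = 157/10 = 15.7.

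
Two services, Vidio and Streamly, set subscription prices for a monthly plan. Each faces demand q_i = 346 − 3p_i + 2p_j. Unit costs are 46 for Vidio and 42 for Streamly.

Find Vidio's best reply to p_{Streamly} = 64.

102

Vidio's profit: π = (p_{Vidio} − 46)(346 − 3p_{Vidio} + 2p_{Streamly}).
∂π/∂p_{Vidio} = 484 − 6p_{Vidio} + 2p_{Streamly} = 0 ⇒ p_{Vidio} = 242/3 + (1/3)p_{Streamly}.
At p_{Streamly} = 64: p_{Vidio} = 242/3 + (1/3)·64 = 102.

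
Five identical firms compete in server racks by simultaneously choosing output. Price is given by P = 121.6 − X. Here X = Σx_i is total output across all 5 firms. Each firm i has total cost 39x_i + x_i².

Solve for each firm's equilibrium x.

A representative firm's profit is π_i = x_i(121.6 − X) − 39x_i − x_i², with X = x_i + Σ_{j≠i} x_j.
First-order condition: 82.6 − 4x_i − Σ_{j≠i} x_j = 0.
Imposing symmetry (x_j = x for all j) turns Σ_{j≠i} x_j into 4x, so 82.6 = 8x and x = 10.325.

10.325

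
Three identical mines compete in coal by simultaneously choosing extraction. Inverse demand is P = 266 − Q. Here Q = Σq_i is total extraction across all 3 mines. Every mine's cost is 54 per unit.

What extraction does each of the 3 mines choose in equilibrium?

53

A representative mine's profit is π_i = q_i(266 − Q) − 54q_i, with Q = q_i + Σ_{j≠i} q_j.
First-order condition: 212 − 2q_i − Σ_{j≠i} q_j = 0.
Imposing symmetry (q_j = q for all j) turns Σ_{j≠i} q_j into 2q, so 212 = 4q and q = 53.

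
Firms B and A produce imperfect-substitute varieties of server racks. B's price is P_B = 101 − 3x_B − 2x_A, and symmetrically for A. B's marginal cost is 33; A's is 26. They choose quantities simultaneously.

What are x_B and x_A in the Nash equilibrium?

8.0625, 9.8125

Firm B's profit: π = x_B(101 − 3x_B − 2x_A) − 33x_B.
∂π/∂x_B = 68 − 6x_B − 2x_A = 0 ⇒ x_B = 34/3 − (1/3)x_A.
Similarly x_A = 12.5 − (1/3)x_B.
Plugging x_A into B's best response: x_B = 34/3 − (1/3)(12.5 − (1/3)x_B) ⇒ (8/9)x_B = 43/6, so x_B = 8.0625.
Then x_A = 12.5 − (1/3)·8.0625 = 9.8125.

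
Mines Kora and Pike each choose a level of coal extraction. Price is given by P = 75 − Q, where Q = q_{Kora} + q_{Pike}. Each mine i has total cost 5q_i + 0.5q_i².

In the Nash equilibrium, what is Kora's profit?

459.375

Mine Kora's profit: π = q_{Kora}(75 − (q_{Kora} + q_{Pike})) − 5q_{Kora} − 0.5q_{Kora}².
∂π/∂q_{Kora} = 70 − 3q_{Kora} − q_{Pike} = 0, so q_{Kora} = 70/3 − (1/3)q_{Pike}.
The game is symmetric, so in equilibrium q_{Pike} = q_{Kora}: the reaction function gives (4/3)q_{Kora} = 70/3, hence q_{Kora} = 17.5.
Price P = 75 − 35 = 40.
Kora's profit: (40 − 5)·17.5 − 0.5(17.5)² = 459.375.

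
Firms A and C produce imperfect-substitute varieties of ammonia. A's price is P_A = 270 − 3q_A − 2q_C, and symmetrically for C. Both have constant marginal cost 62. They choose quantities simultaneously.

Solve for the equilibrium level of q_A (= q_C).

26

Firm A's profit: π = q_A(270 − 3q_A − 2q_C) − 62q_A.
∂π/∂q_A = 208 − 6q_A − 2q_C = 0 ⇒ q_A = 104/3 − (1/3)q_C.
The game is symmetric, so in equilibrium q_C = q_A: the reaction function gives (4/3)q_A = 104/3, hence q_A = 26.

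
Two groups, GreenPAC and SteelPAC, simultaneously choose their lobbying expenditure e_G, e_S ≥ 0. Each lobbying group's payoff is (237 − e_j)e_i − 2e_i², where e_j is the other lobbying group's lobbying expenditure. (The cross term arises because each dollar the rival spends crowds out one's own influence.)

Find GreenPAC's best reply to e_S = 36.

GreenPAC's payoff is (237 − e_S)e_G − 2e_G².
∂π/∂e_G = 237 − e_S − 4e_G = 0, so e_G = 59.25 − 0.25e_S.
At e_S = 36: e_G = 59.25 − 0.25·36 = 50.25.

50.25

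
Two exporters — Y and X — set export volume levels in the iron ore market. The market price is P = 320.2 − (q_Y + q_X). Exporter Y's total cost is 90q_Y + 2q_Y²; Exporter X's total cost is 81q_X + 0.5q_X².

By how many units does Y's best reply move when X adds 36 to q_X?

Exporter Y's profit: π = q_Y(320.2 − (q_Y + q_X)) − 90q_Y − 2q_Y².
∂π/∂q_Y = 230.2 − 6q_Y − q_X = 0, so q_Y = 1151/30 − (1/6)q_X.
The reaction-function slope is −1/6, so a 36-unit rise in q_X moves q_Y by −1/6 × 36 = −6. Y's best response falls — the actions are strategic substitutes.

-6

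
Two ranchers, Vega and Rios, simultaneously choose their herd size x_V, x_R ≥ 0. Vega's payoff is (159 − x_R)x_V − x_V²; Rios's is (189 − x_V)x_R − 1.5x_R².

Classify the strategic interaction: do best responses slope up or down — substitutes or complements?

Expanding Vega's payoff: 159x_V − x_Rx_V − x_V².
∂π/∂x_V = 159 − x_R − 2x_V = 0, so x_V = 79.5 − 0.5x_R.
The best-response slope dx_V/dx_R = −0.5 < 0: the reaction function is downward-sloping, so the choices are strategic substitutes.

strategic substitutes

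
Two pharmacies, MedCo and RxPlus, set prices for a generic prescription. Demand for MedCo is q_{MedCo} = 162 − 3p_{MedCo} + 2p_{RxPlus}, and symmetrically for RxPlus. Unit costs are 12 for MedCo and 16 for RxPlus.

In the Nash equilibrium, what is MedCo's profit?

MedCo's profit: π = (p_{MedCo} − 12)(162 − 3p_{MedCo} + 2p_{RxPlus}).
∂π/∂p_{MedCo} = 198 − 6p_{MedCo} + 2p_{RxPlus} = 0 ⇒ p_{MedCo} = 33 + (1/3)p_{RxPlus}.
Similarly p_{RxPlus} = 35 + (1/3)p_{MedCo}.
Plugging p_{RxPlus} into MedCo's best response: p_{MedCo} = 33 + (1/3)(35 + (1/3)p_{MedCo}) ⇒ (8/9)p_{MedCo} = 134/3, so p_{MedCo} = 50.25.
Then p_{RxPlus} = 35 + (1/3)·50.25 = 51.75.
q_{MedCo} = 162 − 3·50.25 + 2·51.75 = 114.75.
Profit = (50.25 − 12)·114.75 = 4389.1875.

4389.1875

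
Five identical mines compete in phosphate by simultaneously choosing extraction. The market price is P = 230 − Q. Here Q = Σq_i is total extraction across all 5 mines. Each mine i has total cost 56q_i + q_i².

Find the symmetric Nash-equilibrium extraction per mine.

21.75

A representative mine's profit is π_i = q_i(230 − Q) − 56q_i − q_i², with Q = q_i + Σ_{j≠i} q_j.
First-order condition: 174 − 4q_i − Σ_{j≠i} q_j = 0.
In a symmetric equilibrium every mine chooses the same q, so Σ_{j≠i} q_j = 4q. The condition becomes 174 − 8q = 0, giving q = 174/8 = 21.75.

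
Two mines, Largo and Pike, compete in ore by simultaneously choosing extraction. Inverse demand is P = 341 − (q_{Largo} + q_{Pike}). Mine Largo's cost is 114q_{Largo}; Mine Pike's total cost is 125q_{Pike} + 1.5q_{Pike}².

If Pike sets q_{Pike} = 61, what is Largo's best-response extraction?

83

Mine Largo's profit: π = q_{Largo}(341 − (q_{Largo} + q_{Pike})) − 114q_{Largo}.
∂π/∂q_{Largo} = 227 − 2q_{Largo} − q_{Pike} = 0, so q_{Largo} = 113.5 − 0.5q_{Pike}.
At q_{Pike} = 61: q_{Largo} = 113.5 − 0.5·61 = 83.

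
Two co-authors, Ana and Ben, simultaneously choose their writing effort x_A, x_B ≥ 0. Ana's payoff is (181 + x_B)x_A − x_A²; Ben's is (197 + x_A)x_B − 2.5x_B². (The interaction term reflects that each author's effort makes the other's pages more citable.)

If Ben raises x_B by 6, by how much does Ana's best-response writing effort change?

3

Expanding Ana's payoff: 181x_A + x_Bx_A − x_A².
∂π/∂x_A = 181 + x_B − 2x_A = 0, so x_A = 90.5 + 0.5x_B.
The reaction-function slope is 0.5, so a 6-unit rise in x_B moves x_A by 0.5 × 6 = 3. Ana's best response rises — the actions are strategic complements.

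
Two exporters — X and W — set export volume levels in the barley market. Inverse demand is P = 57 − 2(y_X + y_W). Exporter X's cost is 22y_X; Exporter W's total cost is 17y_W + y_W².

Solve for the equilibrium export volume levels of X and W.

6.5, 4.5

Exporter X's profit: π = y_X(57 − 2(y_X + y_W)) − 22y_X.
∂π/∂y_X = 35 − 4y_X − 2y_W = 0, so y_X = 8.75 − 0.5y_W.
For W: ∂π/∂y_W = 40 − 6y_W − 2y_X = 0 ⇒ y_W = 20/3 − (1/3)y_X.
Substituting the second reaction function into the first: y_X = 8.75 − 0.5(20/3 − (1/3)y_X), which gives (5/6)y_X = 65/12 ⇒ y_X = 6.5.
Then y_W = 20/3 − (1/3)·6.5 = 4.5.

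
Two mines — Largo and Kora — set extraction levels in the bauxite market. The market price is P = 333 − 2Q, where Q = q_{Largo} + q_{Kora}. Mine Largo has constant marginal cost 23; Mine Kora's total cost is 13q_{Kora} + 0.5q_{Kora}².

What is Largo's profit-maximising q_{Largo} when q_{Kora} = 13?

Mine Largo's profit: π = q_{Largo}(333 − 2(q_{Largo} + q_{Kora})) − 23q_{Largo}.
∂π/∂q_{Largo} = 310 − 4q_{Largo} − 2q_{Kora} = 0, so q_{Largo} = 77.5 − 0.5q_{Kora}.
At q_{Kora} = 13: q_{Largo} = 77.5 − 0.5·13 = 71.

71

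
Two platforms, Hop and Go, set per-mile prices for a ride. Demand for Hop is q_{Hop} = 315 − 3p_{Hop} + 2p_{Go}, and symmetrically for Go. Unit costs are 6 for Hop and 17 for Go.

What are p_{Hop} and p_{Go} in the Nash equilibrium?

85.3125, 89.4375

Hop's profit: π = (p_{Hop} − 6)(315 − 3p_{Hop} + 2p_{Go}).
∂π/∂p_{Hop} = 333 − 6p_{Hop} + 2p_{Go} = 0 ⇒ p_{Hop} = 55.5 + (1/3)p_{Go}.
Similarly p_{Go} = 61 + (1/3)p_{Hop}.
Substituting the second reaction function into the first: p_{Hop} = 55.5 + (1/3)(61 + (1/3)p_{Hop}), which gives (8/9)p_{Hop} = 455/6 ⇒ p_{Hop} = 85.3125.
Then p_{Go} = 61 + (1/3)·85.3125 = 89.4375.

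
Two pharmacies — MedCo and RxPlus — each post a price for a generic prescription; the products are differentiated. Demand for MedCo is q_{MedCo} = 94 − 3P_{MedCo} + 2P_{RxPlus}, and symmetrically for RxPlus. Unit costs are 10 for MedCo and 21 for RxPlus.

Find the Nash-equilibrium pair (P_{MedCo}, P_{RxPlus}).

MedCo's profit: π = (P_{MedCo} − 10)(94 − 3P_{MedCo} + 2P_{RxPlus}).
∂π/∂P_{MedCo} = 124 − 6P_{MedCo} + 2P_{RxPlus} = 0 ⇒ P_{MedCo} = 62/3 + (1/3)P_{RxPlus}.
Similarly P_{RxPlus} = 157/6 + (1/3)P_{MedCo}.
Substituting the second reaction function into the first: P_{MedCo} = 62/3 + (1/3)(157/6 + (1/3)P_{MedCo}), which gives (8/9)P_{MedCo} = 529/18 ⇒ P_{MedCo} = 33.0625.
Then P_{RxPlus} = 157/6 + (1/3)·33.0625 = 37.1875.

33.0625, 37.1875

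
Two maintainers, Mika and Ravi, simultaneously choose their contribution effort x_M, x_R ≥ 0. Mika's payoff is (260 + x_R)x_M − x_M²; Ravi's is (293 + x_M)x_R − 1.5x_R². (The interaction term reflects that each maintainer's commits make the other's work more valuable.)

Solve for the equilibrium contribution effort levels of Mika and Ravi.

Expanding Mika's payoff: 260x_M + x_Rx_M − x_M².
∂π/∂x_M = 260 + x_R − 2x_M = 0, so x_M = 130 + 0.5x_R.
Likewise for Ravi: x_R = 293/3 + (1/3)x_M.
Substituting the second reaction function into the first: x_M = 130 + 0.5(293/3 + (1/3)x_M), which gives (5/6)x_M = 1073/6 ⇒ x_M = 214.6.
Then x_R = 293/3 + (1/3)·214.6 = 169.2.

214.6, 169.2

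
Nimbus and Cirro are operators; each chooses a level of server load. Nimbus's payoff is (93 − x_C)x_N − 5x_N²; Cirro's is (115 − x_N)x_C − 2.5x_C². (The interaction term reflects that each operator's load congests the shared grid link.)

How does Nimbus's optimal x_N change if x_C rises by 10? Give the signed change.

Expanding Nimbus's payoff: 93x_N − x_Cx_N − 5x_N².
∂π/∂x_N = 93 − x_C − 10x_N = 0, so x_N = 9.3 − 0.1x_C.
The reaction-function slope is −0.1, so a 10-unit rise in x_C moves x_N by −0.1 × 10 = −1. Nimbus's best response falls — the actions are strategic substitutes.

-1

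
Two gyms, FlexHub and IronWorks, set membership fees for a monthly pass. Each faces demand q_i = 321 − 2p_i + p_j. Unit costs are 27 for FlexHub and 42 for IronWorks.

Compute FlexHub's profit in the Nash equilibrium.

FlexHub's profit: π = (p_{FlexHub} − 27)(321 − 2p_{FlexHub} + p_{IronWorks}).
∂π/∂p_{FlexHub} = 375 − 4p_{FlexHub} + p_{IronWorks} = 0 ⇒ p_{FlexHub} = 93.75 + 0.25p_{IronWorks}.
Similarly p_{IronWorks} = 101.25 + 0.25p_{FlexHub}.
Plugging p_{IronWorks} into FlexHub's best response: p_{FlexHub} = 93.75 + 0.25(101.25 + 0.25p_{FlexHub}) ⇒ 0.9375p_{FlexHub} = 119.0625, so p_{FlexHub} = 127.
Then p_{IronWorks} = 101.25 + 0.25·127 = 133.
q_{FlexHub} = 321 − 2·127 + 133 = 200.
Profit = (127 − 27)·200 = 20000.

20000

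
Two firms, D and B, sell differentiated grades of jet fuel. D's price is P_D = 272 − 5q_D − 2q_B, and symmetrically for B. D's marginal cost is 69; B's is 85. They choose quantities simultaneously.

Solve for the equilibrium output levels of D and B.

Firm D's profit: π = q_D(272 − 5q_D − 2q_B) − 69q_D.
∂π/∂q_D = 203 − 10q_D − 2q_B = 0 ⇒ q_D = 20.3 − 0.2q_B.
Similarly q_B = 18.7 − 0.2q_D.
Solving the two reaction functions simultaneously: (1 − (−0.2)(−0.2))q_D = 20.3 − 0.2·18.7, so 0.96q_D = 16.56 and q_D = 17.25.
Then q_B = 18.7 − 0.2·17.25 = 15.25.

17.25, 15.25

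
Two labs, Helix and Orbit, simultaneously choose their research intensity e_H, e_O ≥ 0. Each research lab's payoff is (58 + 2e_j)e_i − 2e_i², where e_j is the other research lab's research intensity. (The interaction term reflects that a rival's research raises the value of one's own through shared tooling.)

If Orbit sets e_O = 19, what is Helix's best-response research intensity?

24

Helix's payoff is (58 + 2e_O)e_H − 2e_H².
∂π/∂e_H = 58 + 2e_O − 4e_H = 0, so e_H = 14.5 + 0.5e_O.
At e_O = 19: e_H = 14.5 + 0.5·19 = 24.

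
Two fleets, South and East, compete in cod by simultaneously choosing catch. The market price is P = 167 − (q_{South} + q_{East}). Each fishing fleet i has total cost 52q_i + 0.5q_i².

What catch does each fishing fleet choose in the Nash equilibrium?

28.75

Fishing fleet South's profit: π = q_{South}(167 − (q_{South} + q_{East})) − 52q_{South} − 0.5q_{South}².
∂π/∂q_{South} = 115 − 3q_{South} − q_{East} = 0, so q_{South} = 115/3 − (1/3)q_{East}.
The game is symmetric, so in equilibrium q_{East} = q_{South}: the reaction function gives (4/3)q_{South} = 115/3, hence q_{South} = 28.75.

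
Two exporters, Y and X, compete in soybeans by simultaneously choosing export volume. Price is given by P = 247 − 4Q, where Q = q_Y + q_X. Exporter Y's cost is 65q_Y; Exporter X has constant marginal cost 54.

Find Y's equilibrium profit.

Exporter Y's profit: π = q_Y(247 − 4(q_Y + q_X)) − 65q_Y.
∂π/∂q_Y = 182 − 8q_Y − 4q_X = 0, so q_Y = 22.75 − 0.5q_X.
By the same steps for X: q_X = 24.125 − 0.5q_Y.
Substituting the second reaction function into the first: q_Y = 22.75 − 0.5(24.125 − 0.5q_Y), which gives 0.75q_Y = 10.6875 ⇒ q_Y = 14.25.
Then q_X = 24.125 − 0.5·14.25 = 17.
Price P = 247 − 4·31.25 = 122.
Y's profit: (122 − 65)·14.25 = 812.25.

812.25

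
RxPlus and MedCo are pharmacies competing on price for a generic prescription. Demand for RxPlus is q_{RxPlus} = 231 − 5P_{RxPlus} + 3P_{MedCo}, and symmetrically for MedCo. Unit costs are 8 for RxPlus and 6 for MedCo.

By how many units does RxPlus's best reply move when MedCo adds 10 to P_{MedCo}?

3

RxPlus's profit: π = (P_{RxPlus} − 8)(231 − 5P_{RxPlus} + 3P_{MedCo}).
∂π/∂P_{RxPlus} = 271 − 10P_{RxPlus} + 3P_{MedCo} = 0 ⇒ P_{RxPlus} = 27.1 + 0.3P_{MedCo}.
The reaction-function slope is 0.3, so a 10-unit rise in P_{MedCo} moves P_{RxPlus} by 0.3 × 10 = 3. RxPlus's best response rises — the actions are strategic complements.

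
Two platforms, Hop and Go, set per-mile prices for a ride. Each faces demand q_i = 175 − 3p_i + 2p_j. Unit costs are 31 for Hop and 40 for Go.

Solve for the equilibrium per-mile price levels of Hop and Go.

Hop's profit: π = (p_{Hop} − 31)(175 − 3p_{Hop} + 2p_{Go}).
∂π/∂p_{Hop} = 268 − 6p_{Hop} + 2p_{Go} = 0 ⇒ p_{Hop} = 134/3 + (1/3)p_{Go}.
Similarly p_{Go} = 295/6 + (1/3)p_{Hop}.
Solving the two reaction functions simultaneously: (1 − (1/3)(1/3))p_{Hop} = 134/3 + (1/3)·(295/6), so (8/9)p_{Hop} = 1099/18 and p_{Hop} = 68.6875.
Then p_{Go} = 295/6 + (1/3)·68.6875 = 72.0625.

68.6875, 72.0625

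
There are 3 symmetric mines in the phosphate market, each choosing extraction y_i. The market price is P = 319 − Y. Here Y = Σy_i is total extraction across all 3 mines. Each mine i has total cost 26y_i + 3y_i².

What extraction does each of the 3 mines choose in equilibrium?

A representative mine's profit is π_i = y_i(319 − Y) − 26y_i − 3y_i², with Y = y_i + Σ_{j≠i} y_j.
First-order condition: 293 − 8y_i − Σ_{j≠i} y_j = 0.
Imposing symmetry (y_j = y for all j) turns Σ_{j≠i} y_j into 2y, so 293 = 10y and y = 29.3.

29.3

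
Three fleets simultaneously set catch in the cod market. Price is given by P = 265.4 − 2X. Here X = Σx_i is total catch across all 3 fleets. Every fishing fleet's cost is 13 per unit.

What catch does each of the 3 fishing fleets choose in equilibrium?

31.55

A representative fishing fleet's profit is π_i = x_i(265.4 − 2X) − 13x_i, with X = x_i + Σ_{j≠i} x_j.
First-order condition: 252.4 − 4x_i − 2Σ_{j≠i} x_j = 0.
Imposing symmetry (x_j = x for all j) turns Σ_{j≠i} x_j into 2x, so 252.4 = 8x and x = 31.55.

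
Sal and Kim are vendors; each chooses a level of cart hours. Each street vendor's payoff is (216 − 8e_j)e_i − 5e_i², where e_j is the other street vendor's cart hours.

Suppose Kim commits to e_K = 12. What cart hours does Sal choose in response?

12

Sal's payoff is (216 − 8e_K)e_S − 5e_S².
∂π/∂e_S = 216 − 8e_K − 10e_S = 0, so e_S = 21.6 − 0.8e_K.
At e_K = 12: e_S = 21.6 − 0.8·12 = 12.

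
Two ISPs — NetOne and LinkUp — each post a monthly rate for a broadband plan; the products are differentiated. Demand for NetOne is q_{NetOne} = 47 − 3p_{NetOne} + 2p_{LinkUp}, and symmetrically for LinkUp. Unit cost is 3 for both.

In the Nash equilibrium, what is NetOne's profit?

363

NetOne's profit: π = (p_{NetOne} − 3)(47 − 3p_{NetOne} + 2p_{LinkUp}).
∂π/∂p_{NetOne} = 56 − 6p_{NetOne} + 2p_{LinkUp} = 0 ⇒ p_{NetOne} = 28/3 + (1/3)p_{LinkUp}.
By symmetry p_{LinkUp} = p_{NetOne}; substituting into the reaction function, (2/3)p_{NetOne} = 28/3 and p_{NetOne} = 14.
q_{NetOne} = 47 − 3·14 + 2·14 = 33.
Profit = (14 − 3)·33 = 363.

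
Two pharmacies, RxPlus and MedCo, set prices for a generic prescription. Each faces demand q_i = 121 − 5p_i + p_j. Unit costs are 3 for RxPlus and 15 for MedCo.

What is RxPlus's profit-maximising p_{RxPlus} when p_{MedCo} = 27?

RxPlus's profit: π = (p_{RxPlus} − 3)(121 − 5p_{RxPlus} + p_{MedCo}).
∂π/∂p_{RxPlus} = 136 − 10p_{RxPlus} + p_{MedCo} = 0 ⇒ p_{RxPlus} = 13.6 + 0.1p_{MedCo}.
At p_{MedCo} = 27: p_{RxPlus} = 13.6 + 0.1·27 = 16.3.

16.3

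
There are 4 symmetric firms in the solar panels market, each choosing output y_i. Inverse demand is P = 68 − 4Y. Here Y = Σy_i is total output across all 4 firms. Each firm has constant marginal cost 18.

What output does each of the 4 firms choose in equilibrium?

A representative firm's profit is π_i = y_i(68 − 4Y) − 18y_i, with Y = y_i + Σ_{j≠i} y_j.
First-order condition: 50 − 8y_i − 4Σ_{j≠i} y_j = 0.
Imposing symmetry (y_j = y for all j) turns Σ_{j≠i} y_j into 3y, so 50 = 20y and y = 2.5.

2.5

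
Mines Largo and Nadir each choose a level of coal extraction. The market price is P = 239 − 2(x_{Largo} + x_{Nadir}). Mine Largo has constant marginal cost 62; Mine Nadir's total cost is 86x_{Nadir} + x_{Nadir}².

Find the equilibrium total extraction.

50.7

Mine Largo's profit: π = x_{Largo}(239 − 2(x_{Largo} + x_{Nadir})) − 62x_{Largo}.
∂π/∂x_{Largo} = 177 − 4x_{Largo} − 2x_{Nadir} = 0, so x_{Largo} = 44.25 − 0.5x_{Nadir}.
For Nadir: ∂π/∂x_{Nadir} = 153 − 6x_{Nadir} − 2x_{Largo} = 0 ⇒ x_{Nadir} = 25.5 − (1/3)x_{Largo}.
Solving the two reaction functions simultaneously: (1 − (−0.5)(−1/3))x_{Largo} = 44.25 − 0.5·25.5, so (5/6)x_{Largo} = 31.5 and x_{Largo} = 37.8.
Then x_{Nadir} = 25.5 − (1/3)·37.8 = 12.9.
Total extraction: 37.8 + 12.9 = 50.7.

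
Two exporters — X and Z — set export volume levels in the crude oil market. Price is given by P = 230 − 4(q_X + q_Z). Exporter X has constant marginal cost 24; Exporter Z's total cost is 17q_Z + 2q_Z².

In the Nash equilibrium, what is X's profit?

Exporter X's profit: π = q_X(230 − 4(q_X + q_Z)) − 24q_X.
∂π/∂q_X = 206 − 8q_X − 4q_Z = 0, so q_X = 25.75 − 0.5q_Z.
For Z: ∂π/∂q_Z = 213 − 12q_Z − 4q_X = 0 ⇒ q_Z = 17.75 − (1/3)q_X.
Solving the two reaction functions simultaneously: (1 − (−0.5)(−1/3))q_X = 25.75 − 0.5·17.75, so (5/6)q_X = 16.875 and q_X = 20.25.
Then q_Z = 17.75 − (1/3)·20.25 = 11.
Price P = 230 − 4·31.25 = 105.
X's profit: (105 − 24)·20.25 = 1640.25.

1640.25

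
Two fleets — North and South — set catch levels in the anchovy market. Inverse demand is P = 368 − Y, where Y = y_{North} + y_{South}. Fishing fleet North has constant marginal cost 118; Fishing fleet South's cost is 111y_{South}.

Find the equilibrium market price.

Fishing fleet North's profit: π = y_{North}(368 − (y_{North} + y_{South})) − 118y_{North}.
∂π/∂y_{North} = 250 − 2y_{North} − y_{South} = 0, so y_{North} = 125 − 0.5y_{South}.
By the same steps for South: y_{South} = 128.5 − 0.5y_{North}.
Substituting the second reaction function into the first: y_{North} = 125 − 0.5(128.5 − 0.5y_{North}), which gives 0.75y_{North} = 60.75 ⇒ y_{North} = 81.
Then y_{South} = 128.5 − 0.5·81 = 88.
Equilibrium price: P = 368 − 169 = 199.

199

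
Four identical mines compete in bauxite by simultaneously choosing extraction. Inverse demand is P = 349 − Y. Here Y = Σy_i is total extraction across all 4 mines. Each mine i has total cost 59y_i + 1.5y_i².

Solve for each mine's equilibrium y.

A representative mine's profit is π_i = y_i(349 − Y) − 59y_i − 1.5y_i², with Y = y_i + Σ_{j≠i} y_j.
First-order condition: 290 − 5y_i − Σ_{j≠i} y_j = 0.
In a symmetric equilibrium every mine chooses the same y, so Σ_{j≠i} y_j = 3y. The condition becomes 290 − 8y = 0, giving y = 290/8 = 36.25.

36.25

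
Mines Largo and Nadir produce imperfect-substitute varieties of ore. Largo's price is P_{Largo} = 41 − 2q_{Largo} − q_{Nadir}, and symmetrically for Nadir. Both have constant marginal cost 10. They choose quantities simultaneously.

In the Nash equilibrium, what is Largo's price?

22.4

Mine Largo's profit: π = q_{Largo}(41 − 2q_{Largo} − q_{Nadir}) − 10q_{Largo}.
∂π/∂q_{Largo} = 31 − 4q_{Largo} − q_{Nadir} = 0 ⇒ q_{Largo} = 7.75 − 0.25q_{Nadir}.
The game is symmetric, so in equilibrium q_{Nadir} = q_{Largo}: the reaction function gives 1.25q_{Largo} = 7.75, hence q_{Largo} = 6.2.
P_{Largo} = 41 − 2·6.2 − 6.2 = 22.4.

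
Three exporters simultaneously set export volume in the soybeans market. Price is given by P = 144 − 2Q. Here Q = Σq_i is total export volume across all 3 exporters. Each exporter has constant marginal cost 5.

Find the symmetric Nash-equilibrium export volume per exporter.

17.375

A representative exporter's profit is π_i = q_i(144 − 2Q) − 5q_i, with Q = q_i + Σ_{j≠i} q_j.
First-order condition: 139 − 4q_i − 2Σ_{j≠i} q_j = 0.
With identical exporters, set every q_j = q: then 139 − 4q − 4q = 0, i.e. q = 139/8 = 17.375.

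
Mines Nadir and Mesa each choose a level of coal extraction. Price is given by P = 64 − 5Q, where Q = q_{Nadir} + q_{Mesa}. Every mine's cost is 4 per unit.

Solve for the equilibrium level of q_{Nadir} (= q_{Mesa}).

4

Mine Nadir's profit: π = q_{Nadir}(64 − 5(q_{Nadir} + q_{Mesa})) − 4q_{Nadir}.
∂π/∂q_{Nadir} = 60 − 10q_{Nadir} − 5q_{Mesa} = 0, so q_{Nadir} = 6 − 0.5q_{Mesa}.
The game is symmetric, so in equilibrium q_{Mesa} = q_{Nadir}: the reaction function gives 1.5q_{Nadir} = 6, hence q_{Nadir} = 4.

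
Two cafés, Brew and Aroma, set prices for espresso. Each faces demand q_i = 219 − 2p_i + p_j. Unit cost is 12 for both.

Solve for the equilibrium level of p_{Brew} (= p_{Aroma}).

81

Brew's profit: π = (p_{Brew} − 12)(219 − 2p_{Brew} + p_{Aroma}).
∂π/∂p_{Brew} = 243 − 4p_{Brew} + p_{Aroma} = 0 ⇒ p_{Brew} = 60.75 + 0.25p_{Aroma}.
By symmetry p_{Aroma} = p_{Brew}; substituting into the reaction function, 0.75p_{Brew} = 60.75 and p_{Brew} = 81.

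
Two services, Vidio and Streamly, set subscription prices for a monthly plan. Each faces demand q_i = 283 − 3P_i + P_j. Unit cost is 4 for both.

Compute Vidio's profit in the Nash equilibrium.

9075

Vidio's profit: π = (P_{Vidio} − 4)(283 − 3P_{Vidio} + P_{Streamly}).
∂π/∂P_{Vidio} = 295 − 6P_{Vidio} + P_{Streamly} = 0 ⇒ P_{Vidio} = 295/6 + (1/6)P_{Streamly}.
By symmetry P_{Streamly} = P_{Vidio}; substituting into the reaction function, (5/6)P_{Vidio} = 295/6 and P_{Vidio} = 59.
q_{Vidio} = 283 − 3·59 + 59 = 165.
Profit = (59 − 4)·165 = 9075.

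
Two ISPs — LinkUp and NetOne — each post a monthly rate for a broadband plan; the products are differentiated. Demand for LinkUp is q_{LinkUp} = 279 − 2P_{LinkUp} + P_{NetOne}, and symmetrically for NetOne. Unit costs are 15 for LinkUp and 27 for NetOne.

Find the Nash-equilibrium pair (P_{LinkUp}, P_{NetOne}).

104.6, 109.4

LinkUp's profit: π = (P_{LinkUp} − 15)(279 − 2P_{LinkUp} + P_{NetOne}).
∂π/∂P_{LinkUp} = 309 − 4P_{LinkUp} + P_{NetOne} = 0 ⇒ P_{LinkUp} = 77.25 + 0.25P_{NetOne}.
Similarly P_{NetOne} = 83.25 + 0.25P_{LinkUp}.
Solving the two reaction functions simultaneously: (1 − (0.25)(0.25))P_{LinkUp} = 77.25 + 0.25·83.25, so 0.9375P_{LinkUp} = 98.0625 and P_{LinkUp} = 104.6.
Then P_{NetOne} = 83.25 + 0.25·104.6 = 109.4.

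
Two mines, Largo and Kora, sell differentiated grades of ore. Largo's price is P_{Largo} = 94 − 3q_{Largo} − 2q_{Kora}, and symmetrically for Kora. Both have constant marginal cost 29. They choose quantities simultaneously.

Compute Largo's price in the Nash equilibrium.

53.375

Mine Largo's profit: π = q_{Largo}(94 − 3q_{Largo} − 2q_{Kora}) − 29q_{Largo}.
∂π/∂q_{Largo} = 65 − 6q_{Largo} − 2q_{Kora} = 0 ⇒ q_{Largo} = 65/6 − (1/3)q_{Kora}.
By symmetry q_{Kora} = q_{Largo}; substituting into the reaction function, (4/3)q_{Largo} = 65/6 and q_{Largo} = 8.125.
P_{Largo} = 94 − 3·8.125 − 2·8.125 = 53.375.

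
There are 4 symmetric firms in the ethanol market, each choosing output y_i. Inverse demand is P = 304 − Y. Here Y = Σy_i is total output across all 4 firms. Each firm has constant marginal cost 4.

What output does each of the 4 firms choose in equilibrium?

60

A representative firm's profit is π_i = y_i(304 − Y) − 4y_i, with Y = y_i + Σ_{j≠i} y_j.
First-order condition: 300 − 2y_i − Σ_{j≠i} y_j = 0.
Imposing symmetry (y_j = y for all j) turns Σ_{j≠i} y_j into 3y, so 300 = 5y and y = 60.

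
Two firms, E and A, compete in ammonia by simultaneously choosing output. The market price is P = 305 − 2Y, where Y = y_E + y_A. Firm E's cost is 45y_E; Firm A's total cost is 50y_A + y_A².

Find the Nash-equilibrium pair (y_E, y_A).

52.5, 25

Firm E's profit: π = y_E(305 − 2(y_E + y_A)) − 45y_E.
∂π/∂y_E = 260 − 4y_E − 2y_A = 0, so y_E = 65 − 0.5y_A.
For A: ∂π/∂y_A = 255 − 6y_A − 2y_E = 0 ⇒ y_A = 42.5 − (1/3)y_E.
Solving the two reaction functions simultaneously: (1 − (−0.5)(−1/3))y_E = 65 − 0.5·42.5, so (5/6)y_E = 43.75 and y_E = 52.5.
Then y_A = 42.5 − (1/3)·52.5 = 25.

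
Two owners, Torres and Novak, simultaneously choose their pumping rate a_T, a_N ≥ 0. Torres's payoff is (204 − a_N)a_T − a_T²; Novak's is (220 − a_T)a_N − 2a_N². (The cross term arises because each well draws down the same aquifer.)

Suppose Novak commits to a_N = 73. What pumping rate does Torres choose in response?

65.5

Expanding Torres's payoff: 204a_T − a_Na_T − a_T².
∂π/∂a_T = 204 − a_N − 2a_T = 0, so a_T = 102 − 0.5a_N.
At a_N = 73: a_T = 102 − 0.5·73 = 65.5.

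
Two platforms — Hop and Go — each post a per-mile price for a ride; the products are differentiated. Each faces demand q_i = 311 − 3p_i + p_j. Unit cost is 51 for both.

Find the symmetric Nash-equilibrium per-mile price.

92.8

Hop's profit: π = (p_{Hop} − 51)(311 − 3p_{Hop} + p_{Go}).
∂π/∂p_{Hop} = 464 − 6p_{Hop} + p_{Go} = 0 ⇒ p_{Hop} = 232/3 + (1/6)p_{Go}.
The game is symmetric, so in equilibrium p_{Go} = p_{Hop}: the reaction function gives (5/6)p_{Hop} = 232/3, hence p_{Hop} = 92.8.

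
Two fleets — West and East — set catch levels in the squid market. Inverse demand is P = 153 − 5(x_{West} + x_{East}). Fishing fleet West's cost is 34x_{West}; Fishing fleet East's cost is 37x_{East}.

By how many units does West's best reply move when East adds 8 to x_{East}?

Fishing fleet West's profit: π = x_{West}(153 − 5(x_{West} + x_{East})) − 34x_{West}.
∂π/∂x_{West} = 119 − 10x_{West} − 5x_{East} = 0, so x_{West} = 11.9 − 0.5x_{East}.
The reaction-function slope is −0.5, so an 8-unit rise in x_{East} moves x_{West} by −0.5 × 8 = −4. West's best response falls — the actions are strategic substitutes.

-4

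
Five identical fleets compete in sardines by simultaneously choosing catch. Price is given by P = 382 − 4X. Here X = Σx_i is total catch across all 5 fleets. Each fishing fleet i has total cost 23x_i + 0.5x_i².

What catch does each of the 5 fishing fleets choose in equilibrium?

A representative fishing fleet's profit is π_i = x_i(382 − 4X) − 23x_i − 0.5x_i², with X = x_i + Σ_{j≠i} x_j.
First-order condition: 359 − 9x_i − 4Σ_{j≠i} x_j = 0.
With identical fishing fleets, set every x_j = x: then 359 − 9x − 16x = 0, i.e. x = 359/25 = 14.36.

14.36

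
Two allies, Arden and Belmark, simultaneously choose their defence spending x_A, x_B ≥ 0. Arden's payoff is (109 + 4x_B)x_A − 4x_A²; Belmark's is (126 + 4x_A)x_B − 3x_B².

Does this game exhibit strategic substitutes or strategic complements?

strategic complements

Expanding Arden's payoff: 109x_A + 4x_Bx_A − 4x_A².
∂π/∂x_A = 109 + 4x_B − 8x_A = 0, so x_A = 13.625 + 0.5x_B.
The best-response slope dx_A/dx_B = 0.5 > 0: the reaction function is upward-sloping, so the choices are strategic complements.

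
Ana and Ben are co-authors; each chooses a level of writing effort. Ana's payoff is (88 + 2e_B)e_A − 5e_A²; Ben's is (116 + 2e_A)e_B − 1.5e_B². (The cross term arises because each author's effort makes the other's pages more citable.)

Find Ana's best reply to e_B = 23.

Expanding Ana's payoff: 88e_A + 2e_Be_A − 5e_A².
∂π/∂e_A = 88 + 2e_B − 10e_A = 0, so e_A = 8.8 + 0.2e_B.
At e_B = 23: e_A = 8.8 + 0.2·23 = 13.4.

13.4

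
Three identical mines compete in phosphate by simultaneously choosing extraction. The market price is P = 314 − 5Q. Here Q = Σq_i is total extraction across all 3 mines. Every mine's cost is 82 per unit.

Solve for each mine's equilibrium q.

11.6

A representative mine's profit is π_i = q_i(314 − 5Q) − 82q_i, with Q = q_i + Σ_{j≠i} q_j.
First-order condition: 232 − 10q_i − 5Σ_{j≠i} q_j = 0.
Imposing symmetry (q_j = q for all j) turns Σ_{j≠i} q_j into 2q, so 232 = 20q and q = 11.6.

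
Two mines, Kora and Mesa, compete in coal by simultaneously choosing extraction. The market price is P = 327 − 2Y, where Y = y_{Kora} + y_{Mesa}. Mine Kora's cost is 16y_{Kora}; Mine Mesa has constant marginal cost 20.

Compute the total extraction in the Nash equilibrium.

103

Mine Kora's profit: π = y_{Kora}(327 − 2(y_{Kora} + y_{Mesa})) − 16y_{Kora}.
∂π/∂y_{Kora} = 311 − 4y_{Kora} − 2y_{Mesa} = 0, so y_{Kora} = 77.75 − 0.5y_{Mesa}.
By the same steps for Mesa: y_{Mesa} = 76.75 − 0.5y_{Kora}.
Plugging y_{Mesa} into Kora's best response: y_{Kora} = 77.75 − 0.5(76.75 − 0.5y_{Kora}) ⇒ 0.75y_{Kora} = 39.375, so y_{Kora} = 52.5.
Then y_{Mesa} = 76.75 − 0.5·52.5 = 50.5.
Total extraction: 52.5 + 50.5 = 103.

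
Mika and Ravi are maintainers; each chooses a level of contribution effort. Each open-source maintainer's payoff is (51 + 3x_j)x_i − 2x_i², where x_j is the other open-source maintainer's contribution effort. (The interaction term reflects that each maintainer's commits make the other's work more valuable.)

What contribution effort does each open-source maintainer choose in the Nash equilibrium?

51

Mika's payoff is (51 + 3x_R)x_M − 2x_M².
∂π/∂x_M = 51 + 3x_R − 4x_M = 0, so x_M = 12.75 + 0.75x_R.
The game is symmetric, so in equilibrium x_R = x_M: the reaction function gives 0.25x_M = 12.75, hence x_M = 51.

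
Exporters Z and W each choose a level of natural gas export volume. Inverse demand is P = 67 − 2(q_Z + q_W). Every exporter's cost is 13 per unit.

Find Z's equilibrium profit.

162

Exporter Z's profit: π = q_Z(67 − 2(q_Z + q_W)) − 13q_Z.
∂π/∂q_Z = 54 − 4q_Z − 2q_W = 0, so q_Z = 13.5 − 0.5q_W.
By symmetry q_W = q_Z; substituting into the reaction function, 1.5q_Z = 13.5 and q_Z = 9.
Price P = 67 − 2·18 = 31.
Z's profit: (31 − 13)·9 = 162.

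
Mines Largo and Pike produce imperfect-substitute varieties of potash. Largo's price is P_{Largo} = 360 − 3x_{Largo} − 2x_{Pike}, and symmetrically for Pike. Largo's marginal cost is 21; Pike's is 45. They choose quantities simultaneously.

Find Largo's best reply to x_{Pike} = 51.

39.5

Mine Largo's profit: π = x_{Largo}(360 − 3x_{Largo} − 2x_{Pike}) − 21x_{Largo}.
∂π/∂x_{Largo} = 339 − 6x_{Largo} − 2x_{Pike} = 0 ⇒ x_{Largo} = 56.5 − (1/3)x_{Pike}.
At x_{Pike} = 51: x_{Largo} = 56.5 − (1/3)·51 = 39.5.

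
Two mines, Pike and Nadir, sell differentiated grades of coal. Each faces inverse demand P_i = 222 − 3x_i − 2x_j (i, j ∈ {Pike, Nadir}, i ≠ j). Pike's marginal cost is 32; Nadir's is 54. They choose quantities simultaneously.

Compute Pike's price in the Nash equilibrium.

107.375

Mine Pike's profit: π = x_{Pike}(222 − 3x_{Pike} − 2x_{Nadir}) − 32x_{Pike}.
∂π/∂x_{Pike} = 190 − 6x_{Pike} − 2x_{Nadir} = 0 ⇒ x_{Pike} = 95/3 − (1/3)x_{Nadir}.
Similarly x_{Nadir} = 28 − (1/3)x_{Pike}.
Plugging x_{Nadir} into Pike's best response: x_{Pike} = 95/3 − (1/3)(28 − (1/3)x_{Pike}) ⇒ (8/9)x_{Pike} = 67/3, so x_{Pike} = 25.125.
Then x_{Nadir} = 28 − (1/3)·25.125 = 19.625.
P_{Pike} = 222 − 3·25.125 − 2·19.625 = 107.375.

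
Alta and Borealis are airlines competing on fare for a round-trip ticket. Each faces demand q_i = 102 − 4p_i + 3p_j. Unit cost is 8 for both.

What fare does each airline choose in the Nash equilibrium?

Alta's profit: π = (p_{Alta} − 8)(102 − 4p_{Alta} + 3p_{Borealis}).
∂π/∂p_{Alta} = 134 − 8p_{Alta} + 3p_{Borealis} = 0 ⇒ p_{Alta} = 16.75 + 0.375p_{Borealis}.
By symmetry p_{Borealis} = p_{Alta}; substituting into the reaction function, 0.625p_{Alta} = 16.75 and p_{Alta} = 26.8.

26.8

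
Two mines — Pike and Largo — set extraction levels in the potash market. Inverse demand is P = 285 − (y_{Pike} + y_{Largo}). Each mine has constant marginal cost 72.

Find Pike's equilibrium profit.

Mine Pike's profit: π = y_{Pike}(285 − (y_{Pike} + y_{Largo})) − 72y_{Pike}.
∂π/∂y_{Pike} = 213 − 2y_{Pike} − y_{Largo} = 0, so y_{Pike} = 106.5 − 0.5y_{Largo}.
By symmetry y_{Largo} = y_{Pike}; substituting into the reaction function, 1.5y_{Pike} = 106.5 and y_{Pike} = 71.
Price P = 285 − 142 = 143.
Pike's profit: (143 − 72)·71 = 5041.

5041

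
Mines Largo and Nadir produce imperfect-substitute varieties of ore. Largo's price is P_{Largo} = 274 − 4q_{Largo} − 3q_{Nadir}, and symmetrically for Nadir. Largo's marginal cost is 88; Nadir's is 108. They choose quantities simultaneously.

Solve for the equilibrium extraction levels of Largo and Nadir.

Mine Largo's profit: π = q_{Largo}(274 − 4q_{Largo} − 3q_{Nadir}) − 88q_{Largo}.
∂π/∂q_{Largo} = 186 − 8q_{Largo} − 3q_{Nadir} = 0 ⇒ q_{Largo} = 23.25 − 0.375q_{Nadir}.
Similarly q_{Nadir} = 20.75 − 0.375q_{Largo}.
Plugging q_{Nadir} into Largo's best response: q_{Largo} = 23.25 − 0.375(20.75 − 0.375q_{Largo}) ⇒ (55/64)q_{Largo} = 495/32, so q_{Largo} = 18.
Then q_{Nadir} = 20.75 − 0.375·18 = 14.

18, 14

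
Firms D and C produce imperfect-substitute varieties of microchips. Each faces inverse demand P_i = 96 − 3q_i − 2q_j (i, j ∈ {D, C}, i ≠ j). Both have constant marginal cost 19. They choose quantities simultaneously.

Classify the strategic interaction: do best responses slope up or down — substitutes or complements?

strategic substitutes

Firm D's profit: π = q_D(96 − 3q_D − 2q_C) − 19q_D.
∂π/∂q_D = 77 − 6q_D − 2q_C = 0 ⇒ q_D = 77/6 − (1/3)q_C.
The best-response slope dq_D/dq_C = −1/3 < 0: the reaction function is downward-sloping, so the choices are strategic substitutes.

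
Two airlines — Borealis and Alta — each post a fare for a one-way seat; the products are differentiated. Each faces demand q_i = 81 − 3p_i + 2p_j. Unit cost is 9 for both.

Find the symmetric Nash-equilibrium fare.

27

Borealis's profit: π = (p_{Borealis} − 9)(81 − 3p_{Borealis} + 2p_{Alta}).
∂π/∂p_{Borealis} = 108 − 6p_{Borealis} + 2p_{Alta} = 0 ⇒ p_{Borealis} = 18 + (1/3)p_{Alta}.
By symmetry p_{Alta} = p_{Borealis}; substituting into the reaction function, (2/3)p_{Borealis} = 18 and p_{Borealis} = 27.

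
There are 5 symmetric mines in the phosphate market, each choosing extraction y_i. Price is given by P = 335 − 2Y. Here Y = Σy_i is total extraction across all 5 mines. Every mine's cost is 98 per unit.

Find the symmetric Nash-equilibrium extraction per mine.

A representative mine's profit is π_i = y_i(335 − 2Y) − 98y_i, with Y = y_i + Σ_{j≠i} y_j.
First-order condition: 237 − 4y_i − 2Σ_{j≠i} y_j = 0.
In a symmetric equilibrium every mine chooses the same y, so Σ_{j≠i} y_j = 4y. The condition becomes 237 − 12y = 0, giving y = 237/12 = 19.75.

19.75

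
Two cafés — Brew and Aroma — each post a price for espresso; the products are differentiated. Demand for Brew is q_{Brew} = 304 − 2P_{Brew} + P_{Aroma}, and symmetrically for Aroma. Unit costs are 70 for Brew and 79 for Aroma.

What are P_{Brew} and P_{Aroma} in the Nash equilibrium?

Brew's profit: π = (P_{Brew} − 70)(304 − 2P_{Brew} + P_{Aroma}).
∂π/∂P_{Brew} = 444 − 4P_{Brew} + P_{Aroma} = 0 ⇒ P_{Brew} = 111 + 0.25P_{Aroma}.
Similarly P_{Aroma} = 115.5 + 0.25P_{Brew}.
Substituting the second reaction function into the first: P_{Brew} = 111 + 0.25(115.5 + 0.25P_{Brew}), which gives 0.9375P_{Brew} = 139.875 ⇒ P_{Brew} = 149.2.
Then P_{Aroma} = 115.5 + 0.25·149.2 = 152.8.

149.2, 152.8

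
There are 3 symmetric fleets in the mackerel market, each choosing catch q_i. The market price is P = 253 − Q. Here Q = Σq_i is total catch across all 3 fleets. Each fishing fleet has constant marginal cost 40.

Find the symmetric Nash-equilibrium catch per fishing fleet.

53.25

A representative fishing fleet's profit is π_i = q_i(253 − Q) − 40q_i, with Q = q_i + Σ_{j≠i} q_j.
First-order condition: 213 − 2q_i − Σ_{j≠i} q_j = 0.
In a symmetric equilibrium every fishing fleet chooses the same q, so Σ_{j≠i} q_j = 2q. The condition becomes 213 − 4q = 0, giving q = 213/4 = 53.25.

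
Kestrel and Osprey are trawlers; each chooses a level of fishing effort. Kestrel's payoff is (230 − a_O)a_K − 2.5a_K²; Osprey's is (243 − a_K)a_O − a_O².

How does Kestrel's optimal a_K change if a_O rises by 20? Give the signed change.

-4

Expanding Kestrel's payoff: 230a_K − a_Oa_K − 2.5a_K².
∂π/∂a_K = 230 − a_O − 5a_K = 0, so a_K = 46 − 0.2a_O.
The reaction-function slope is −0.2, so a 20-unit rise in a_O moves a_K by −0.2 × 20 = −4. Kestrel's best response falls — the actions are strategic substitutes.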